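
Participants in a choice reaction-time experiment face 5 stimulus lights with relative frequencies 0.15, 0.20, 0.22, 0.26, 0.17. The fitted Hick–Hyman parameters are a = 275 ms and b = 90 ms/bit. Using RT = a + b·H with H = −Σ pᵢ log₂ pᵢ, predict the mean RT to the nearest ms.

Entropy contributions −pᵢ log₂ pᵢ: 0.4105, 0.4644, 0.4806, 0.5053, 0.4346; sum H = 2.2954 bits.
RT = a + bH = 275 + 90·2.2954 = 481.58 ms.

482 ms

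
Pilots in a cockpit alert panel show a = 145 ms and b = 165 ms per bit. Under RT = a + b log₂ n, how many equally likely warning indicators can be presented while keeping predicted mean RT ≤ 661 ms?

Information budget: (661 − 145)/165 = 3.1273 bits, so n ≤ 2^3.1273 = 8.738 → at most 8.

8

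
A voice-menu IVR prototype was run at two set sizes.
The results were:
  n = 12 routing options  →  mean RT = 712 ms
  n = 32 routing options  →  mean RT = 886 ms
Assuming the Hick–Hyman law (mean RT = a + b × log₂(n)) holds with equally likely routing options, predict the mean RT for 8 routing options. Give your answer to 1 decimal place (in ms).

640.1 ms

RT is linear in log₂ n, so two points fix the line:
  b = (886 − 712) / (log₂ 32 − log₂ 12) = 174 / (5 − 3.5850) = 122.965 ms/bit
  a = 712 − 122.965 × 3.5850 = 271.175 ms
Then RT(8) = 271.175 + 122.965 × log₂ 8 = 271.175 + 122.965 × 3 ≈ 640.070 ms.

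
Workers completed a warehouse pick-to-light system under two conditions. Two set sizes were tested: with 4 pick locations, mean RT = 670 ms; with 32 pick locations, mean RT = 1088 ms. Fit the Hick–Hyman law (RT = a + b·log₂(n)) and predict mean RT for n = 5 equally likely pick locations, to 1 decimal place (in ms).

714.9 ms

With log₂ n on the abscissa the relation is linear; from the two conditions:
  b = (1088 − 670) / (log₂ 32 − log₂ 4) = 418 / (5 − 2) = 139.333 ms/bit
  a = 670 − 139.333 × 2 = 391.333 ms
Then RT(5) = 391.333 + 139.333 × log₂ 5 = 391.333 + 139.333 × 2.3219 ≈ 714.855 ms.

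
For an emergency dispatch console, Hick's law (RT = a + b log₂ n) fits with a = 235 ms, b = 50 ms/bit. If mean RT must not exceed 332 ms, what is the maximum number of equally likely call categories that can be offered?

Information budget: (332 − 235)/50 = 1.9400 bits, so n ≤ 2^1.9400 = 3.837 → at most 3.

3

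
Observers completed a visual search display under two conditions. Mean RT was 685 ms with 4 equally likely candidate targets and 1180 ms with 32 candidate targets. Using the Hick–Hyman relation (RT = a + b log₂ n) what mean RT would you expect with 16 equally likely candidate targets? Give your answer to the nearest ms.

RT is linear in log₂ n, so two points fix the line:
  b = (1180 − 685) / (log₂ 32 − log₂ 4) = 495 / (5 − 2) = 165 ms/bit
  a = 685 − 165 × 2 = 355 ms
Then RT(16) = 355 + 165 × log₂ 16 = 355 + 165 × 4 ≈ 1015.000 ms.

1015 ms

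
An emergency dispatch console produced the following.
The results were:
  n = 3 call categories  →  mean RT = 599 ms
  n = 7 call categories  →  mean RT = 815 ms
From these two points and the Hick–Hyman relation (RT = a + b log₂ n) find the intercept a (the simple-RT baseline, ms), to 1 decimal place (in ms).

318.9 ms

b = (RT₂ − RT₁)/(log₂ n₂ − log₂ n₁) = (815 − 599)/(2.8074 − 1.5850) = 176.703 ms/bit.
Intercept: a = 599 − 176.703·log₂(3) = 318.933 ms.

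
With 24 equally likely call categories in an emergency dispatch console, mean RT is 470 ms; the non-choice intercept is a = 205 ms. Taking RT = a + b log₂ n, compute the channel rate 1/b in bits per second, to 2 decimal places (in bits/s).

17.30 bits/s

b = (470 − 205)/log₂ 24 = 265/4.5850 = 57.798 ms per bit = 0.05780 s/bit; the reciprocal is 17.302 bits/s.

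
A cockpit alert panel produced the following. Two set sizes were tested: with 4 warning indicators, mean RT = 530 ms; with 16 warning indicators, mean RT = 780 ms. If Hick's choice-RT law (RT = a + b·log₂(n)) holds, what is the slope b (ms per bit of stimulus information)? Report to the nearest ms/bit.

125 ms/bit

Slope: b = (780 − 530) / (log₂ 16 − log₂ 4) = 250/2.0000 = 125 ms/bit.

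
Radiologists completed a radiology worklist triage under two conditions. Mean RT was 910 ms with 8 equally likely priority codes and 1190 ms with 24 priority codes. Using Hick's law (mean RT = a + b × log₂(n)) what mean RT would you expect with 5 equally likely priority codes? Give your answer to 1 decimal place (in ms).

With log₂ n on the abscissa the relation is linear; from the two conditions:
  b = (1190 − 910) / (log₂ 24 − log₂ 8) = 280 / (4.5850 − 3) = 176.660 ms/bit
  a = 910 − 176.660 × 3 = 380.019 ms
Then RT(5) = 380.019 + 176.660 × log₂ 5 = 380.019 + 176.660 × 2.3219 ≈ 790.212 ms.

790.2 ms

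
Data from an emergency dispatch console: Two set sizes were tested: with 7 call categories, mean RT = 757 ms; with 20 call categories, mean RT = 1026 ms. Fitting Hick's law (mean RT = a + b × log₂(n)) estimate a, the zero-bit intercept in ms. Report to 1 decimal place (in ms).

258.4 ms

b = (RT₂ − RT₁)/(log₂ n₂ − log₂ n₁) = (1026 − 757)/(4.3219 − 2.8074) = 177.608 ms/bit.
Intercept: a = 757 − 177.608·log₂(7) = 258.392 ms.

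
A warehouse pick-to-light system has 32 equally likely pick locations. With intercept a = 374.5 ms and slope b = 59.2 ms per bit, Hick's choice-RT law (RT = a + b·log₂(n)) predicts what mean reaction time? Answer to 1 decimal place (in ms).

log₂(32) = 5 bits, so RT = 374.5 + 59.2 × 5 ≈ 670.500 ms.

670.5 ms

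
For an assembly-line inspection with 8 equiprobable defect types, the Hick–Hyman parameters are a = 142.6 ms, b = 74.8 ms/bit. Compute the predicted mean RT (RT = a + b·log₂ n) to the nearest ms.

log₂(8) = 3 bits, so RT = 142.6 + 74.8 × 3 ≈ 367.000 ms.

367 ms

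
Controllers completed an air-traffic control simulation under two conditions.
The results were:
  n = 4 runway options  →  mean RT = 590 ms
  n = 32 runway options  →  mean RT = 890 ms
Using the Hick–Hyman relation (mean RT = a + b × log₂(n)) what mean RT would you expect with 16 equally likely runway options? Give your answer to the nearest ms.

Fit slope and intercept:
  b = (890 − 590) / (log₂ 32 − log₂ 4) = 300 / (5 − 2) = 100 ms/bit
  a = 590 − 100 × 2 = 390 ms
Then RT(16) = 390 + 100 × log₂ 16 = 390 + 100 × 4 ≈ 790.000 ms.

790 ms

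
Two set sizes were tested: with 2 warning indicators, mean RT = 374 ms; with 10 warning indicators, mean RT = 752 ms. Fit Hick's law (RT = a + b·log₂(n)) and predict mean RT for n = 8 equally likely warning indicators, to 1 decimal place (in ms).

RT is linear in log₂ n, so two points fix the line:
  b = (752 − 374) / (log₂ 10 − log₂ 2) = 378 / (3.3219 − 1) = 162.796 ms/bit
  a = 374 − 162.796 × 1 = 211.204 ms
Then RT(8) = 211.204 + 162.796 × log₂ 8 = 211.204 + 162.796 × 3 ≈ 699.591 ms.

699.6 ms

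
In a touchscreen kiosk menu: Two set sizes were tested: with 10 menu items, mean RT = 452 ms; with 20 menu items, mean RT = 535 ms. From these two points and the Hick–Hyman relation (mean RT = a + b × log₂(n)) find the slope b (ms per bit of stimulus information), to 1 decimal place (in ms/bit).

Slope: b = (535 − 452) / (log₂ 20 − log₂ 10) = 83/1.0000 = 83.000 ms/bit.

83.0 ms/bit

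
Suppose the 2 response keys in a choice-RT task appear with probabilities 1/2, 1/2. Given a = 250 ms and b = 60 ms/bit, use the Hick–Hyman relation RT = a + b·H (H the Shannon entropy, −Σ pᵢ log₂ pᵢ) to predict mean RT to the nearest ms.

Each term −pᵢ log₂ pᵢ: 0.5·1 + 0.5·1; summed, H = 1.000 bits.
Mean RT = a + bH = 250 + 60·1.000 = 310.00 ms.

310 ms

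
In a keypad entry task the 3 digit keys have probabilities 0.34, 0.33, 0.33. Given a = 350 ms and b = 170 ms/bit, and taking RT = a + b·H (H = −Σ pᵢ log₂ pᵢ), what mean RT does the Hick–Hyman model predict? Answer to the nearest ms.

619 ms

Entropy contributions −pᵢ log₂ pᵢ: 0.5292, 0.5278, 0.5278; sum H = 1.5848 bits.
RT = a + bH = 350 + 170·1.5848 = 619.42 ms.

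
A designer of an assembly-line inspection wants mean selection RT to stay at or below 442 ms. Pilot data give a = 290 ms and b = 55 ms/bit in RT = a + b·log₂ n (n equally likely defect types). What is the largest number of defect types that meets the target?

Set 290 + 55·log₂ n ≤ 442 → log₂ n ≤ (442 − 290)/55 = 2.7636.
So n ≤ 2^2.7636 = 6.791; the largest integer n is 6.

6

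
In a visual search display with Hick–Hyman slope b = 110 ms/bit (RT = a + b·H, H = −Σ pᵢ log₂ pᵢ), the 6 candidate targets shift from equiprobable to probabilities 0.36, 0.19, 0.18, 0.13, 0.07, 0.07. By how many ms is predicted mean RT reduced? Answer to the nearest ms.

The RT saving is b·ΔH. Equiprobable H₀ = log₂(6) = 2.5850 bits; with the given probabilities H = 2.3509 bits.
b·(H₀ − H) = 110 × (2.5850 − 2.3509) = 25.75 ms.

26 ms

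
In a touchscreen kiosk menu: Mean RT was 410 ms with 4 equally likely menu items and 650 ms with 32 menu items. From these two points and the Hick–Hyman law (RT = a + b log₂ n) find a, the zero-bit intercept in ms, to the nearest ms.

The slope on a log₂ axis is (650 − 410) / (5 − 2) = 80 ms/bit.
Intercept: a = 410 − 80·log₂(4) = 250.000 ms.

250 ms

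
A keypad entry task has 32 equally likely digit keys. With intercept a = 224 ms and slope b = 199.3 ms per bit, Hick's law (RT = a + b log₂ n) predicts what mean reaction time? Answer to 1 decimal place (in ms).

log₂(32) = 5 bits, so RT = 224 + 199.3 × 5 ≈ 1220.500 ms.

1220.5 ms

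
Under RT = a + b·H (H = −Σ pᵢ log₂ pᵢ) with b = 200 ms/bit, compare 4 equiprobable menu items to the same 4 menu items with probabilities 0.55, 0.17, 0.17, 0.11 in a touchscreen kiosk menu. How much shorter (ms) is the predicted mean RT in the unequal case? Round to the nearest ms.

Equiprobable entropy H₀ = log₂ 4 = 2.0000 bits.
Skewed entropy H = −Σ pᵢ log₂ pᵢ = 1.6938 bits.
ΔRT = b·(H₀ − H) = 200 × 0.3062 = 61.23 ms.

61 ms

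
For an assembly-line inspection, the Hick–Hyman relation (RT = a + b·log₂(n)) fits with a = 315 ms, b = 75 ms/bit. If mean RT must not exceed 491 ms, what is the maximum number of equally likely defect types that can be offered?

Set 315 + 75·log₂ n ≤ 491 → log₂ n ≤ (491 − 315)/75 = 2.3467.
So n ≤ 2^2.3467 = 5.086; the largest integer n is 5.

5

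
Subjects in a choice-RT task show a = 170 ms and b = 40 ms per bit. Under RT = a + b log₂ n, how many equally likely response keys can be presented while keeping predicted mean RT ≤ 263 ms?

Information budget: (263 − 170)/40 = 2.3250 bits, so n ≤ 2^2.3250 = 5.011 → at most 5.

5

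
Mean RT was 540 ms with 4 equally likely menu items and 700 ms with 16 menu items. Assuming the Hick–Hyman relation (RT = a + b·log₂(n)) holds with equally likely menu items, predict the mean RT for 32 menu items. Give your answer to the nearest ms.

Fit slope and intercept:
  b = (700 − 540) / (log₂ 16 − log₂ 4) = 160 / (4 − 2) = 80 ms/bit
  a = 540 − 80 × 2 = 380 ms
Then RT(32) = 380 + 80 × log₂ 32 = 380 + 80 × 5 ≈ 780.000 ms.

780 ms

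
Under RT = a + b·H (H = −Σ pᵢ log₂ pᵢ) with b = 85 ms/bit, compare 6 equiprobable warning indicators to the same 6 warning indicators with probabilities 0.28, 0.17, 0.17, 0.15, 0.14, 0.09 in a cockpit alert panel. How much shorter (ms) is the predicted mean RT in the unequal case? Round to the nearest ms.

The RT saving is b·ΔH. Equiprobable H₀ = log₂(6) = 2.5850 bits; with the given probabilities H = 2.5037 bits.
b·(H₀ − H) = 85 × (2.5850 − 2.5037) = 6.91 ms.

7 ms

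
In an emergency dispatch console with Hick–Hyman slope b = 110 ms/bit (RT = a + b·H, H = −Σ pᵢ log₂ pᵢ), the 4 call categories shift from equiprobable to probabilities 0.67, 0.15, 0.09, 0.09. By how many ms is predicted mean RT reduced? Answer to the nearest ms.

The RT saving is b·ΔH. Equiprobable H₀ = log₂(4) = 2.0000 bits; with the given probabilities H = 1.4230 bits.
b·(H₀ − H) = 110 × (2.0000 − 1.4230) = 63.47 ms.

63 ms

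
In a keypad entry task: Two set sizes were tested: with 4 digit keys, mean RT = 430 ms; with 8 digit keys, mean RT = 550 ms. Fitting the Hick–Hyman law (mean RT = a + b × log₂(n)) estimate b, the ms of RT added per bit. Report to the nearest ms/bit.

120 ms/bit

b = (RT₂ − RT₁)/(log₂ n₂ − log₂ n₁) = (550 − 430)/(3 − 2) = 120 ms/bit.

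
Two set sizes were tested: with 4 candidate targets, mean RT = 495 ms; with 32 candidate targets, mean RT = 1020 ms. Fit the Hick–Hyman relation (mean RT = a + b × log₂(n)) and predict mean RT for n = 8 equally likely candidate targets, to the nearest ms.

670 ms

Fit slope and intercept:
  b = (1020 − 495) / (log₂ 32 − log₂ 4) = 525 / (5 − 2) = 175 ms/bit
  a = 495 − 175 × 2 = 145 ms
Then RT(8) = 145 + 175 × log₂ 8 = 145 + 175 × 3 ≈ 670.000 ms.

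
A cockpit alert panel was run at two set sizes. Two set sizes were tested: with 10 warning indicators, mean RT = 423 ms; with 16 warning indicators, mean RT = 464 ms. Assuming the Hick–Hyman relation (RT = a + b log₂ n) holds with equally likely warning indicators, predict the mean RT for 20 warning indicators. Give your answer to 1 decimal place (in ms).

483.5 ms

With log₂ n on the abscissa the relation is linear; from the two conditions:
  b = (464 − 423) / (log₂ 16 − log₂ 10) = 41 / (4 − 3.3219) = 60.466 ms/bit
  a = 423 − 60.466 × 3.3219 = 222.138 ms
Then RT(20) = 222.138 + 60.466 × log₂ 20 = 222.138 + 60.466 × 4.3219 ≈ 483.466 ms.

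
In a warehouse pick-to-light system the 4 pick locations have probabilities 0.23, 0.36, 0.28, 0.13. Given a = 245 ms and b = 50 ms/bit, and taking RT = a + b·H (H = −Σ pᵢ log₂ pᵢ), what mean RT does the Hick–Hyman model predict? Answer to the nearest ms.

341 ms

H = 0.23·log₂(1/0.23) + 0.36·log₂(1/0.36) + 0.28·log₂(1/0.28) + 0.13·log₂(1/0.13) = 1.9151 bits.
RT = 245 + 50 × 1.9151 = 340.76 ms.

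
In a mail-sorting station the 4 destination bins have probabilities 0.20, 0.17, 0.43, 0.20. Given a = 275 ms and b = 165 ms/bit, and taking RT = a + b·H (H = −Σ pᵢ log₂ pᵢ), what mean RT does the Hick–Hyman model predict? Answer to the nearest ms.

586 ms

H = 0.20·log₂(1/0.20) + 0.17·log₂(1/0.17) + 0.43·log₂(1/0.43) + 0.20·log₂(1/0.20) = 1.8869 bits.
RT = 275 + 165 × 1.8869 = 586.34 ms.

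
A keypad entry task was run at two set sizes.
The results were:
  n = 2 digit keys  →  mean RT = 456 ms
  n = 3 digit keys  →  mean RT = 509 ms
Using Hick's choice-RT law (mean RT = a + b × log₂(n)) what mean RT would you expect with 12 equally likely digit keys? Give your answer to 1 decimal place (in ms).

RT is linear in log₂ n, so two points fix the line:
  b = (509 − 456) / (log₂ 3 − log₂ 2) = 53 / (1.5850 − 1) = 90.604 ms/bit
  a = 456 − 90.604 × 1 = 365.396 ms
Then RT(12) = 365.396 + 90.604 × log₂ 12 = 365.396 + 90.604 × 3.5850 ≈ 690.208 ms.

690.2 ms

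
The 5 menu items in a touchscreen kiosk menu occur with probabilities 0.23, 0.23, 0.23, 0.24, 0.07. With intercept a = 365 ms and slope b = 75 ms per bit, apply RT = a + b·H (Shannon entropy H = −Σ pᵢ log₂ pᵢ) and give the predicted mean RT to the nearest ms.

Entropy contributions −pᵢ log₂ pᵢ: 0.4877, 0.4877, 0.4877, 0.4941, 0.2686; sum H = 2.2257 bits.
RT = a + bH = 365 + 75·2.2257 = 531.93 ms.

532 ms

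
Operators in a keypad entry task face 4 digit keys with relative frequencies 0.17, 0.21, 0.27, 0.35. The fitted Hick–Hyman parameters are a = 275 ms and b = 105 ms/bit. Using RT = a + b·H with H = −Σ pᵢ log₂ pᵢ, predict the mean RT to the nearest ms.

H = 0.17·log₂(1/0.17) + 0.21·log₂(1/0.21) + 0.27·log₂(1/0.27) + 0.35·log₂(1/0.35) = 1.9475 bits.
RT = 275 + 105 × 1.9475 = 479.49 ms.

479 ms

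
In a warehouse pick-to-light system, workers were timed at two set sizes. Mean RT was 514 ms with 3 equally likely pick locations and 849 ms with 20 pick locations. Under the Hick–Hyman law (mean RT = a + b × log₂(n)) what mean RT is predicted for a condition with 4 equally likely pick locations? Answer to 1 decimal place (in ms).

With log₂ n on the abscissa the relation is linear; from the two conditions:
  b = (849 − 514) / (log₂ 20 − log₂ 3) = 335 / (4.3219 − 1.5850) = 122.398 ms/bit
  a = 514 − 122.398 × 1.5850 = 320.003 ms
Then RT(4) = 320.003 + 122.398 × log₂ 4 = 320.003 + 122.398 × 2 ≈ 564.800 ms.

564.8 ms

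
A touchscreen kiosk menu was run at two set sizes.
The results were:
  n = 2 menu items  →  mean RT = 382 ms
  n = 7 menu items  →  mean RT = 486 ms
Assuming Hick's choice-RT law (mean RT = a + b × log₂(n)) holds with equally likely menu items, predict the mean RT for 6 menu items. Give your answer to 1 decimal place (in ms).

473.2 ms

Fit slope and intercept:
  b = (486 − 382) / (log₂ 7 − log₂ 2) = 104 / (2.8074 − 1) = 57.543 ms/bit
  a = 382 − 57.543 × 1 = 324.457 ms
Then RT(6) = 324.457 + 57.543 × log₂ 6 = 324.457 + 57.543 × 2.5850 ≈ 473.203 ms.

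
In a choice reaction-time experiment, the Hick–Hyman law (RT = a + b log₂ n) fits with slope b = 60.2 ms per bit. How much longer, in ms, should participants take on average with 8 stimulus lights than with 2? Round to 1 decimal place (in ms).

120.4 ms

ΔRT = (a + b log₂ n₂) − (a + b log₂ n₁) = b·(log₂ n₂ − log₂ n₁).
log₂(8) − log₂(2) = log₂(8/2) = log₂(4) = 2.
ΔRT = 60.2 × 2.0000 = 120.400 ms.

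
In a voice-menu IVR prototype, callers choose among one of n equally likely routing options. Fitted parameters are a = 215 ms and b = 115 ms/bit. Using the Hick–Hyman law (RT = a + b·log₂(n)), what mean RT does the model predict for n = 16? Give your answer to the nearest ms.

log₂(16) = 4 bits, so RT = 215 + 115 × 4 ≈ 675.000 ms.

675 ms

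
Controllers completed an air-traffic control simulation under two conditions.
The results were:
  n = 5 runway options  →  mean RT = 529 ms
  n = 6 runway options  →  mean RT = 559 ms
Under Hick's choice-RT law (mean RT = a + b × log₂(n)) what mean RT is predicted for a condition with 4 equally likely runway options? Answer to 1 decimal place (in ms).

492.3 ms

With log₂ n on the abscissa the relation is linear; from the two conditions:
  b = (559 − 529) / (log₂ 6 − log₂ 5) = 30 / (2.5850 − 2.3219) = 114.054 ms/bit
  a = 529 − 114.054 × 2.3219 = 264.176 ms
Then RT(4) = 264.176 + 114.054 × log₂ 4 = 264.176 + 114.054 × 2 ≈ 492.283 ms.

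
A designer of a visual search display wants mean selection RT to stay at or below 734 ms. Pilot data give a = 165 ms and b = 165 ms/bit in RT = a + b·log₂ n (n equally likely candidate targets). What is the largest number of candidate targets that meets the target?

Set 165 + 165·log₂ n ≤ 734 → log₂ n ≤ (734 − 165)/165 = 3.4485.
So n ≤ 2^3.4485 = 10.917; the largest integer n is 10.

10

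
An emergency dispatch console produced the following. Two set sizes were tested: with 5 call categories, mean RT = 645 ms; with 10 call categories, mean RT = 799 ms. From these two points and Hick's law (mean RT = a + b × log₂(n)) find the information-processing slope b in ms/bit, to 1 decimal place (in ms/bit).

154.0 ms/bit

b = (RT₂ − RT₁)/(log₂ n₂ − log₂ n₁) = (799 − 645)/(3.3219 − 2.3219) = 154.000 ms/bit.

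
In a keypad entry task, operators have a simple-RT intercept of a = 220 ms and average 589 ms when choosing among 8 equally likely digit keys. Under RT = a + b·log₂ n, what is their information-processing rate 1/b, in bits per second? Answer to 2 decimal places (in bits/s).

Choice component = 589 − 220 = 369 ms over log₂(8) = 3 bits.
b = 369 / 3 = 123.000 ms/bit, so 1/b = 8.130 bits/s.

8.13 bits/s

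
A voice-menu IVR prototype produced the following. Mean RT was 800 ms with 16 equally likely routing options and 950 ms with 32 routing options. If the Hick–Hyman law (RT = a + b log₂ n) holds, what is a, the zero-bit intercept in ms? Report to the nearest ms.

b = (RT₂ − RT₁)/(log₂ n₂ − log₂ n₁) = (950 − 800)/(5 − 4) = 150 ms/bit.
a = RT₁ − b·log₂ n₁ = 800 − 150 × 4 = 200.000 ms.

200 ms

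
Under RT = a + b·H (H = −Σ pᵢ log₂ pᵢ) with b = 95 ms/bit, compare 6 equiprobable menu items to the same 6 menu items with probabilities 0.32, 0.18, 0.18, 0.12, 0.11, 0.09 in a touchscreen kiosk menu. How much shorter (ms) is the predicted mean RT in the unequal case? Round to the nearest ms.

13 ms

Equiprobable entropy H₀ = log₂ 6 = 2.5850 bits.
Skewed entropy H = −Σ pᵢ log₂ pᵢ = 2.4467 bits.
ΔRT = b·(H₀ − H) = 95 × 0.1383 = 13.14 ms.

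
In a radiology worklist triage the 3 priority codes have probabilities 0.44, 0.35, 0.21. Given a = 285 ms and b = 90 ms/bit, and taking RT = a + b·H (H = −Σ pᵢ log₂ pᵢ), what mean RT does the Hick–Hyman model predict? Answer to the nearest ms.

422 ms

Entropy contributions −pᵢ log₂ pᵢ: 0.5211, 0.5301, 0.4728; sum H = 1.5241 bits.
RT = a + bH = 285 + 90·1.5241 = 422.17 ms.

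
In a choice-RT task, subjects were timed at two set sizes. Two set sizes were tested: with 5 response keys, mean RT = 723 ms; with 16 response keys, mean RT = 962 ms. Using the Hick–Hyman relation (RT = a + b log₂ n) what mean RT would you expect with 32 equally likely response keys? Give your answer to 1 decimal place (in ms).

1104.4 ms

Fit slope and intercept:
  b = (962 − 723) / (log₂ 16 − log₂ 5) = 239 / (4 − 2.3219) = 142.425 ms/bit
  a = 723 − 142.425 × 2.3219 = 392.299 ms
Then RT(32) = 392.299 + 142.425 × log₂ 32 = 392.299 + 142.425 × 5 ≈ 1104.425 ms.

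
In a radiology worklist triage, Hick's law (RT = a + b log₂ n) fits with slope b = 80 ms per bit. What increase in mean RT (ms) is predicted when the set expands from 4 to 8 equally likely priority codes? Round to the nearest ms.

The intercept a cancels: ΔRT = b·(log₂ n₂ − log₂ n₁) = b·log₂(n₂/n₁).
log₂(8) − log₂(4) = log₂(8/4) = log₂(2) = 1.
ΔRT = 80 × 1.0000 = 80.000 ms.

80 ms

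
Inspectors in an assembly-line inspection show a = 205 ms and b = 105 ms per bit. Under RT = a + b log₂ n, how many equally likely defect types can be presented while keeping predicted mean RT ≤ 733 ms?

105·log₂ n ≤ 733 − 205 = 528, giving log₂ n ≤ 5.0286 and n ≤ 32.640. The largest whole number is 32.

32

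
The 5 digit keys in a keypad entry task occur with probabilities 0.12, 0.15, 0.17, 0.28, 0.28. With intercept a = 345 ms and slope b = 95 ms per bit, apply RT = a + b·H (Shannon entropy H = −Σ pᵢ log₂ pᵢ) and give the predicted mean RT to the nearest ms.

H = 0.12·log₂(1/0.12) + 0.15·log₂(1/0.15) + 0.17·log₂(1/0.17) + 0.28·log₂(1/0.28) + 0.28·log₂(1/0.28) = 2.2406 bits.
RT = 345 + 95 × 2.2406 = 557.86 ms.

558 ms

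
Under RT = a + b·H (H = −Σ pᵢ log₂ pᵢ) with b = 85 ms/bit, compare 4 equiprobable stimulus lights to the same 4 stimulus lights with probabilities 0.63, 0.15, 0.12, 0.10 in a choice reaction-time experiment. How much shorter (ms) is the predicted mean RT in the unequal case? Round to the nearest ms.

40 ms

The RT saving is b·ΔH. Equiprobable H₀ = log₂(4) = 2.0000 bits; with the given probabilities H = 1.5297 bits.
b·(H₀ − H) = 85 × (2.0000 − 1.5297) = 39.97 ms.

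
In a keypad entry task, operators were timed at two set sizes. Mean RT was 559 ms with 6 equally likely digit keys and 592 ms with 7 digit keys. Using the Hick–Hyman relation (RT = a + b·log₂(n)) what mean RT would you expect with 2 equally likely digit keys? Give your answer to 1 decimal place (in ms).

323.8 ms

Fit slope and intercept:
  b = (592 − 559) / (log₂ 7 − log₂ 6) = 33 / (2.8074 − 2.5850) = 148.386 ms/bit
  a = 559 − 148.386 × 2.5850 = 175.427 ms
Then RT(2) = 175.427 + 148.386 × log₂ 2 = 175.427 + 148.386 × 1 ≈ 323.813 ms.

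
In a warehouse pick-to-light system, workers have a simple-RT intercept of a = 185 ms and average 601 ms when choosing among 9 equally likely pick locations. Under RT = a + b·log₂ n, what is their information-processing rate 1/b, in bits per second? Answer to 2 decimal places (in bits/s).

Choice component = 601 − 185 = 416 ms over log₂(9) = 3.1699 bits.
b = 416 / 3.1699 = 131.233 ms/bit, so 1/b = 7.620 bits/s.

7.62 bits/s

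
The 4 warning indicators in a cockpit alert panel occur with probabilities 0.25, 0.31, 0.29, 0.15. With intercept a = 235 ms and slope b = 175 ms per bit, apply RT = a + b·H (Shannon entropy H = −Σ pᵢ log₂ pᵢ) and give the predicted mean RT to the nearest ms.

577 ms

H = 0.25·log₂(1/0.25) + 0.31·log₂(1/0.31) + 0.29·log₂(1/0.29) + 0.15·log₂(1/0.15) = 1.9522 bits.
RT = 235 + 175 × 1.9522 = 576.64 ms.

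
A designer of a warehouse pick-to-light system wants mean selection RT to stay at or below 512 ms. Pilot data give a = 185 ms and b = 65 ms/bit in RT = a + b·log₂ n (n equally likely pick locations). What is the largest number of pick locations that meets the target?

32

65·log₂ n ≤ 512 − 185 = 327, giving log₂ n ≤ 5.0308 and n ≤ 32.690. The largest whole number is 32.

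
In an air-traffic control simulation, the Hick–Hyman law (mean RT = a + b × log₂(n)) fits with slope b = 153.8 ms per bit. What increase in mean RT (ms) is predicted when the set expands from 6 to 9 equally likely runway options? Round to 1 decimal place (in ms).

ΔRT = (a + b log₂ n₂) − (a + b log₂ n₁) = b·(log₂ n₂ − log₂ n₁).
log₂(9) − log₂(6) = 3.1699 − 2.5850 = 0.5850.
ΔRT = 153.8 × 0.5850 = 89.967 ms.

90.0 ms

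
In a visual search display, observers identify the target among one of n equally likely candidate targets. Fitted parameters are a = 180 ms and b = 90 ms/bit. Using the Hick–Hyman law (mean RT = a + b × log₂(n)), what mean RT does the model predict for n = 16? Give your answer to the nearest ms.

log₂(16) = 4 bits, so RT = 180 + 90 × 4 ≈ 540.000 ms.

540 ms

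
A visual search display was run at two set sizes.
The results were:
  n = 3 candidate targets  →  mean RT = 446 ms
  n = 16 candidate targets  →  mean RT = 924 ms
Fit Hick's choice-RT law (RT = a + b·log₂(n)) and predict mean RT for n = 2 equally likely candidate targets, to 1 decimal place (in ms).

330.2 ms

Fit slope and intercept:
  b = (924 − 446) / (log₂ 16 − log₂ 3) = 478 / (4 − 1.5850) = 197.927 ms/bit
  a = 446 − 197.927 × 1.5850 = 132.294 ms
Then RT(2) = 132.294 + 197.927 × log₂ 2 = 132.294 + 197.927 × 1 ≈ 330.220 ms.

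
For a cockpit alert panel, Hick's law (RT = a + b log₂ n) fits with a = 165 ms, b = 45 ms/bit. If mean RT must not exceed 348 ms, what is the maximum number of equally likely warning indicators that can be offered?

45·log₂ n ≤ 348 − 165 = 183, giving log₂ n ≤ 4.0667 and n ≤ 16.757. The largest whole number is 16.

16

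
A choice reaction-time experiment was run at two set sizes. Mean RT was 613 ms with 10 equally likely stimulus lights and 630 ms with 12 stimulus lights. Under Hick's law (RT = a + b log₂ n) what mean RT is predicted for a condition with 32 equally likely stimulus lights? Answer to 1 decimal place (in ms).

Solve the two-equation system in a and b:
  b = (630 − 613) / (log₂ 12 − log₂ 10) = 17 / (3.5850 − 3.3219) = 64.630 ms/bit
  a = 613 − 64.630 × 3.3219 = 398.303 ms
Then RT(32) = 398.303 + 64.630 × log₂ 32 = 398.303 + 64.630 × 5 ≈ 721.454 ms.

721.5 ms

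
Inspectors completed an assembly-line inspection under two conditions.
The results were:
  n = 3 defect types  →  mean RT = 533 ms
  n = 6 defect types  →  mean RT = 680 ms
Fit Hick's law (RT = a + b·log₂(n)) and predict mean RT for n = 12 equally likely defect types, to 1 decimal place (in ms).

827.0 ms

Solve the two-equation system in a and b:
  b = (680 − 533) / (log₂ 6 − log₂ 3) = 147 / (2.5850 − 1.5850) = 147.000 ms/bit
  a = 533 − 147.000 × 1.5850 = 300.011 ms
Then RT(12) = 300.011 + 147.000 × log₂ 12 = 300.011 + 147.000 × 3.5850 ≈ 827.000 ms.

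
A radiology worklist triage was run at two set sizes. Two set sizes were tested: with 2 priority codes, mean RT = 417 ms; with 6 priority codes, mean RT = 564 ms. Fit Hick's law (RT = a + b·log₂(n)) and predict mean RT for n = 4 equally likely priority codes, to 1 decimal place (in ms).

With log₂ n on the abscissa the relation is linear; from the two conditions:
  b = (564 − 417) / (log₂ 6 − log₂ 2) = 147 / (2.5850 − 1) = 92.747 ms/bit
  a = 417 − 92.747 × 1 = 324.253 ms
Then RT(4) = 324.253 + 92.747 × log₂ 4 = 324.253 + 92.747 × 2 ≈ 509.747 ms.

509.7 ms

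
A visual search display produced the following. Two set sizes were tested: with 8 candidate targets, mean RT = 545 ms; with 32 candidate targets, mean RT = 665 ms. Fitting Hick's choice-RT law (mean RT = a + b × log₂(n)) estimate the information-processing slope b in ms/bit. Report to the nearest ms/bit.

60 ms/bit

b = (RT₂ − RT₁)/(log₂ n₂ − log₂ n₁) = (665 − 545)/(5 − 3) = 60 ms/bit.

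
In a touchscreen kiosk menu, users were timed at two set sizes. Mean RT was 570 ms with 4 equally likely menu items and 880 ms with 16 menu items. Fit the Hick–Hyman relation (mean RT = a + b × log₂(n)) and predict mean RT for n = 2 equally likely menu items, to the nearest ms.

Fit slope and intercept:
  b = (880 − 570) / (log₂ 16 − log₂ 4) = 310 / (4 − 2) = 155 ms/bit
  a = 570 − 155 × 2 = 260 ms
Then RT(2) = 260 + 155 × log₂ 2 = 260 + 155 × 1 ≈ 415.000 ms.

415 ms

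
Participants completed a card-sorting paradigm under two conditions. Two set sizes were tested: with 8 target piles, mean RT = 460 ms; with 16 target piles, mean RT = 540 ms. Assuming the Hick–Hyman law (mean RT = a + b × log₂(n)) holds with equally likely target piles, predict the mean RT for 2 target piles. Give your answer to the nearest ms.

300 ms

With log₂ n on the abscissa the relation is linear; from the two conditions:
  b = (540 − 460) / (log₂ 16 − log₂ 8) = 80 / (4 − 3) = 80 ms/bit
  a = 460 − 80 × 3 = 220 ms
Then RT(2) = 220 + 80 × log₂ 2 = 220 + 80 × 1 ≈ 300.000 ms.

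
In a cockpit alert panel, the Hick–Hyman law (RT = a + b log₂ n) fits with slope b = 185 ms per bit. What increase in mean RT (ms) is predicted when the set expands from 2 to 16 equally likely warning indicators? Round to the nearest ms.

555 ms

Only the slope matters, since a is common to both: ΔRT = b·log₂(n₂/n₁).
log₂(16) − log₂(2) = log₂(16/2) = log₂(8) = 3.
ΔRT = 185 × 3.0000 = 555.000 ms.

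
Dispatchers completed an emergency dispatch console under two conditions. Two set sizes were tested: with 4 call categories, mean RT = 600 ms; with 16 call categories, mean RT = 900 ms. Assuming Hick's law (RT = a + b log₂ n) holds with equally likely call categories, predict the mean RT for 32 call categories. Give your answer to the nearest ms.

1050 ms

RT is linear in log₂ n, so two points fix the line:
  b = (900 − 600) / (log₂ 16 − log₂ 4) = 300 / (4 − 2) = 150 ms/bit
  a = 600 − 150 × 2 = 300 ms
Then RT(32) = 300 + 150 × log₂ 32 = 300 + 150 × 5 ≈ 1050.000 ms.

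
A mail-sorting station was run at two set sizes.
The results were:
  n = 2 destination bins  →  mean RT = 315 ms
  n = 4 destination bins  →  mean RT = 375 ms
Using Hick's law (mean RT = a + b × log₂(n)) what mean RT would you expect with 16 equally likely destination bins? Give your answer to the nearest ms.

With log₂ n on the abscissa the relation is linear; from the two conditions:
  b = (375 − 315) / (log₂ 4 − log₂ 2) = 60 / (2 − 1) = 60 ms/bit
  a = 315 − 60 × 1 = 255 ms
Then RT(16) = 255 + 60 × log₂ 16 = 255 + 60 × 4 ≈ 495.000 ms.

495 ms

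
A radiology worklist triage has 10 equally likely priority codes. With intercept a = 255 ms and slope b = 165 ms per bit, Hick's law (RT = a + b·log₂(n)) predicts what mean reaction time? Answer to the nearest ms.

log₂(10) = 3.3219 bits, so RT = 255 + 165 × 3.3219 ≈ 803.118 ms.

803 ms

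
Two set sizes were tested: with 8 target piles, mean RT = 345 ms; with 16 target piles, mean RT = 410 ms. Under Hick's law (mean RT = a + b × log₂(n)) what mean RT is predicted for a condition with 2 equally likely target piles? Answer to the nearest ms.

215 ms

With log₂ n on the abscissa the relation is linear; from the two conditions:
  b = (410 − 345) / (log₂ 16 − log₂ 8) = 65 / (4 − 3) = 65 ms/bit
  a = 345 − 65 × 3 = 150 ms
Then RT(2) = 150 + 65 × log₂ 2 = 150 + 65 × 1 ≈ 215.000 ms.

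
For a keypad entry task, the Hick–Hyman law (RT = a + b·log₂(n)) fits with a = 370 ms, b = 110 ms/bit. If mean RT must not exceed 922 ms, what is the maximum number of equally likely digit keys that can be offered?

32

Set 370 + 110·log₂ n ≤ 922 → log₂ n ≤ (922 − 370)/110 = 5.0182.
So n ≤ 2^5.0182 = 32.406; the largest integer n is 32.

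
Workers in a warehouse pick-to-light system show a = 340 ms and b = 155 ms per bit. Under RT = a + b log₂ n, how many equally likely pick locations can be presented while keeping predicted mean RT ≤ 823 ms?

8

155·log₂ n ≤ 823 − 340 = 483, giving log₂ n ≤ 3.1161 and n ≤ 8.671. The largest whole number is 8.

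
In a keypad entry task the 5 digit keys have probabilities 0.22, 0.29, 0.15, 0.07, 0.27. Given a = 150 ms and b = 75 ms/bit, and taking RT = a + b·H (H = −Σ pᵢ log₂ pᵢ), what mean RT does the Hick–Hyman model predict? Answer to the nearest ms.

Entropy contributions −pᵢ log₂ pᵢ: 0.4806, 0.5179, 0.4105, 0.2686, 0.5100; sum H = 2.1876 bits.
RT = a + bH = 150 + 75·2.1876 = 314.07 ms.

314 ms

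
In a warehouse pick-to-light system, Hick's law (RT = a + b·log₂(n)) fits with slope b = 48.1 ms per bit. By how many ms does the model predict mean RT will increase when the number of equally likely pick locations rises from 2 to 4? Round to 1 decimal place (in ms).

48.1 ms

Only the slope matters, since a is common to both: ΔRT = b·log₂(n₂/n₁).
log₂(4) − log₂(2) = log₂(4/2) = log₂(2) = 1.
ΔRT = 48.1 × 1.0000 = 48.100 ms.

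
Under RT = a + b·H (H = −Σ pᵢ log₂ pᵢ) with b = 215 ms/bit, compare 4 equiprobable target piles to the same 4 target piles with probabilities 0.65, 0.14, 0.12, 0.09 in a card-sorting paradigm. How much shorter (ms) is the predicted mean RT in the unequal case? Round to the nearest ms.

112 ms

The RT saving is b·ΔH. Equiprobable H₀ = log₂(4) = 2.0000 bits; with the given probabilities H = 1.4808 bits.
b·(H₀ − H) = 215 × (2.0000 − 1.4808) = 111.63 ms.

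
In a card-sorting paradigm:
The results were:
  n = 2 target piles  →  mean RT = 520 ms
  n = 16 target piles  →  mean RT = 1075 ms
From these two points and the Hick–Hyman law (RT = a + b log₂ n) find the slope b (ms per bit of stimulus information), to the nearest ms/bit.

185 ms/bit

b = (RT₂ − RT₁)/(log₂ n₂ − log₂ n₁) = (1075 − 520)/(4 − 1) = 185 ms/bit.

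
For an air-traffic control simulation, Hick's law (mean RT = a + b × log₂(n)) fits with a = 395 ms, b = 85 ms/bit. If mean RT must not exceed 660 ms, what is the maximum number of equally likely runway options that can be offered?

Information budget: (660 − 395)/85 = 3.1176 bits, so n ≤ 2^3.1176 = 8.680 → at most 8.

8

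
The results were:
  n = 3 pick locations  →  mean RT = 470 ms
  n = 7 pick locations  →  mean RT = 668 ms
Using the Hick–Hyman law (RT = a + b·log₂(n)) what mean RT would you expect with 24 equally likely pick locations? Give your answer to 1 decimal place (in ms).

955.9 ms

Solve the two-equation system in a and b:
  b = (668 − 470) / (log₂ 7 − log₂ 3) = 198 / (2.8074 − 1.5850) = 161.977 ms/bit
  a = 470 − 161.977 × 1.5850 = 213.272 ms
Then RT(24) = 213.272 + 161.977 × log₂ 24 = 213.272 + 161.977 × 4.5850 ≈ 955.932 ms.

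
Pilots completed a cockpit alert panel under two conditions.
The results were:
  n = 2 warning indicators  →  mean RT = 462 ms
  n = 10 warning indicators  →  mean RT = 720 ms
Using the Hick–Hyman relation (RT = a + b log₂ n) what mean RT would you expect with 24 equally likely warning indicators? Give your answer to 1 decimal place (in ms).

With log₂ n on the abscissa the relation is linear; from the two conditions:
  b = (720 − 462) / (log₂ 10 − log₂ 2) = 258 / (3.3219 − 1) = 111.115 ms/bit
  a = 462 − 111.115 × 1 = 350.885 ms
Then RT(24) = 350.885 + 111.115 × log₂ 24 = 350.885 + 111.115 × 4.5850 ≈ 860.342 ms.

860.3 ms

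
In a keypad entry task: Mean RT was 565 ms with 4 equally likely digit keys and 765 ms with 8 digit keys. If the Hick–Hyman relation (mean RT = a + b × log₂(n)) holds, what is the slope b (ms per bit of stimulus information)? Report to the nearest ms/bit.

Slope: b = (765 − 565) / (log₂ 8 − log₂ 4) = 200/1.0000 = 200 ms/bit.

200 ms/bit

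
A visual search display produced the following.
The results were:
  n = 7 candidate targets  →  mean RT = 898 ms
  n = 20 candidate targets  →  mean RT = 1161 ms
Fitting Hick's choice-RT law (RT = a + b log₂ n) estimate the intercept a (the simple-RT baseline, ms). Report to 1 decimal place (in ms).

Slope: b = (1161 − 898) / (log₂ 20 − log₂ 7) = 263/1.5146 = 173.646 ms/bit.
Intercept: a = 898 − 173.646·log₂(7) = 410.513 ms.

410.5 ms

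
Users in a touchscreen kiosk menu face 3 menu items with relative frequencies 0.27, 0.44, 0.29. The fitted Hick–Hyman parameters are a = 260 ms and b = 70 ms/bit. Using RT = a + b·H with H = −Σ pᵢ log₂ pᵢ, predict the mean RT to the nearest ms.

368 ms

H = 0.27·log₂(1/0.27) + 0.44·log₂(1/0.44) + 0.29·log₂(1/0.29) = 1.5491 bits.
RT = 260 + 70 × 1.5491 = 368.44 ms.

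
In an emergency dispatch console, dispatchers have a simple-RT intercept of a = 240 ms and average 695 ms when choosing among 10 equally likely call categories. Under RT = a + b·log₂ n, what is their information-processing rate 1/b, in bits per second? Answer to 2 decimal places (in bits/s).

7.30 bits/s

b = (695 − 240)/log₂ 10 = 455/3.3219 = 136.969 ms per bit = 0.13697 s/bit; the reciprocal is 7.301 bits/s.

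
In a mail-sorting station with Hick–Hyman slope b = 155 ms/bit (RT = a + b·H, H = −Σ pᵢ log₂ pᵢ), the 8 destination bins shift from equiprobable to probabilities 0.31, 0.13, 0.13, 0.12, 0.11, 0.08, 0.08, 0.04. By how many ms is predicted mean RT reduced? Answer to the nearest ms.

The RT saving is b·ΔH. Equiprobable H₀ = log₂(8) = 3.0000 bits; with the given probabilities H = 2.7752 bits.
b·(H₀ − H) = 155 × (3.0000 − 2.7752) = 34.84 ms.

35 ms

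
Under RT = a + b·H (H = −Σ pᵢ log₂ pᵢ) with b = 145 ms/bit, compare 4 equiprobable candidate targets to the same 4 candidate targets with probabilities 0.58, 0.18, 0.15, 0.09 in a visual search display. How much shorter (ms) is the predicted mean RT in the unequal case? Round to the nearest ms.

54 ms

The RT saving is b·ΔH. Equiprobable H₀ = log₂(4) = 2.0000 bits; with the given probabilities H = 1.6243 bits.
b·(H₀ − H) = 145 × (2.0000 − 1.6243) = 54.47 ms.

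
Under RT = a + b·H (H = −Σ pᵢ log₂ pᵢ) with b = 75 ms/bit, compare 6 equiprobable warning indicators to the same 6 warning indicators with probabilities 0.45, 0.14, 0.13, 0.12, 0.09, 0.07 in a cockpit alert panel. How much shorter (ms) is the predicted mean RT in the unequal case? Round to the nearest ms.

The RT saving is b·ΔH. Equiprobable H₀ = log₂(6) = 2.5850 bits; with the given probabilities H = 2.2464 bits.
b·(H₀ − H) = 75 × (2.5850 − 2.2464) = 25.39 ms.

25 ms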